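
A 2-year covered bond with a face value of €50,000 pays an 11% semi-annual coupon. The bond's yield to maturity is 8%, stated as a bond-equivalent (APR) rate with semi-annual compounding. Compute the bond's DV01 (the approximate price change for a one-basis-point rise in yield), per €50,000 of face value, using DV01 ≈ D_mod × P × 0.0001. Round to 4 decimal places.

Periodic yield y = 0.04.
  t   CF        PV=CF/(1+0.04)^t    t·PV
  1     2,750.00     2,644.2308     2,644.2308
  2     2,750.00     2,542.5296     5,085.0592
  3     2,750.00     2,444.7400     7,334.2200
  4    52,750.00    45,090.9211   180,363.6843
  Σ                 52,722.4214   195,427.1942
P = 52,722.4214; D_Mac = 3.70672 half-year periods = 1.85336 yrs; D_mod = 1.78208 yrs.
DV01 ≈ 1.78208 × 52,722.4214 × 0.0001 = 9.395538.

€9.3955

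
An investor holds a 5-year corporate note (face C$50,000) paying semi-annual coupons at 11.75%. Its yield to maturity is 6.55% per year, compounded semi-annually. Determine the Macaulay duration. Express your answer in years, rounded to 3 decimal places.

Periodic yield y = 0.03275. Discount each cash flow and weight by its period:
  t   CF        PV=CF/(1+0.03275)^t    t·PV
  1     2,937.50     2,844.3476     2,844.3476
  2     2,937.50     2,754.1492     5,508.2985
  3     2,937.50     2,666.8112     8,000.4335
  4     2,937.50     2,582.2427    10,328.9709
  5     2,937.50     2,500.3561    12,501.7803
  6     2,937.50     2,421.0661    14,526.3968
  7     2,937.50     2,344.2906    16,410.0343
  8     2,937.50     2,269.9498    18,159.5981
  9     2,937.50     2,197.9664    19,781.6973
  10   52,937.50    38,354.0642   383,540.6423
  Σ                 60,935.2439   491,602.1995
Price P = Σ PV = 60,935.2439.
Macaulay duration = Σ(t·PV) / P = 491,602.1995 / 60,935.2439 = 8.06762 half-year periods.
In years: 8.06762 / 2 = 4.03381 years.

4.034 years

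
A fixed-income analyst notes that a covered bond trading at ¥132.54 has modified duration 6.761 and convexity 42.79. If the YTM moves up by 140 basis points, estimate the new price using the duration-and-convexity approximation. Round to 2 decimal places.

Duration effect: -D_mod·Δy = -6.761 × (+0.014) = -0.094654
Convexity effect: ½·C·(Δy)² = 0.5 × 42.79 × (0.014)² = +0.00419342
ΔP/P ≈ -0.094654 + 0.00419342 = -0.09046058
New price ≈ 132.54 × (1 - 0.09046058) = 120.5503547268.

¥120.55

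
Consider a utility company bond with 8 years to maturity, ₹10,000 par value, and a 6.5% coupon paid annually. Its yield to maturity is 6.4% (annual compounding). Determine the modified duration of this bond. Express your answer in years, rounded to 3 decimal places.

6.099 years

Periodic yield y = 0.064. First find Macaulay duration:
  t   CF        PV=CF/(1+0.064)^t    t·PV
  1       650.00       610.9023       610.9023
  2       650.00       574.1563     1,148.3125
  3       650.00       539.6205     1,618.8616
  4       650.00       507.1622     2,028.6486
  5       650.00       476.6562     2,383.2808
  6       650.00       447.9851     2,687.9107
  7       650.00       421.0386     2,947.2705
  8    10,650.00     6,483.6055    51,868.8443
  Σ                 10,061.1267    65,294.0314
P = 10,061.1267; Macaulay duration = 65,294.0314 / 10,061.1267 = 6.48973 years.
Modified duration = D_Mac / (1 + y) = 6.48973 / 1.064 = 6.09937 years.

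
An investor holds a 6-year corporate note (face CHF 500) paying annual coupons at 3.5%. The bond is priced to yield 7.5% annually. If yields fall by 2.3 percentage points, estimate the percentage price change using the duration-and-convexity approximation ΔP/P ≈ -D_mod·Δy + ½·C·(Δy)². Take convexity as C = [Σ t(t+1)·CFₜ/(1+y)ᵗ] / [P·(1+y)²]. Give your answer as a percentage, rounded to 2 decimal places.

+12.51%

With y = 0.075:
  t   CF        PV=CF/(1+0.075)^t    t·PV        t(t+1)·PV
  1        17.50        16.2791        16.2791          32.5581
  2        17.50        15.1433        30.2866          90.8599
  3        17.50        14.0868        42.2604         169.0417
  4        17.50        13.1040        52.4160         262.0802
  5        17.50        12.1898        60.9489         365.6933
  6       517.50       335.3201     2,011.9205      14,083.4436
  Σ                    406.1231     2,214.1116      15,003.6769
P = 406.1231; D_Mac = 5.45182 yrs; D_mod = 5.07146 yrs; C = 31.96856.
Duration effect: -5.07146 × (-0.023) = +0.116644
Convexity effect: 0.5 × 31.96856 × (-0.023)² = +0.0084557
ΔP/P ≈ +0.116644 + 0.0084557 = +0.125099 = +12.5099%.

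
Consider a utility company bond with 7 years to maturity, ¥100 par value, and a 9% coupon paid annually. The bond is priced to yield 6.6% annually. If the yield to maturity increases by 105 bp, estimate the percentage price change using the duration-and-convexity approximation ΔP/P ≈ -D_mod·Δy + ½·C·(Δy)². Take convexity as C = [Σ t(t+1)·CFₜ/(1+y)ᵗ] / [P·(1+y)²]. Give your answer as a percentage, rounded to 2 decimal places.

With y = 0.066:
  t   CF        PV=CF/(1+0.066)^t    t·PV        t(t+1)·PV
  1         9.00         8.4428         8.4428          16.8856
  2         9.00         7.9201        15.8401          47.5203
  3         9.00         7.4297        22.2891          89.1563
  4         9.00         6.9697        27.8788         139.3939
  5         9.00         6.5382        32.6909         196.1452
  6         9.00         6.1334        36.8002         257.6016
  7       109.00        69.6829       487.7801       3,902.2410
  Σ                    113.1166       631.7220       4,648.9439
P = 113.1166; D_Mac = 5.58470 yrs; D_mod = 5.23893 yrs; C = 36.16708.
Duration effect: -5.23893 × (+0.0105) = -0.055009
Convexity effect: 0.5 × 36.16708 × (0.0105)² = +0.0019937
ΔP/P ≈ -0.055009 + 0.0019937 = -0.053015 = -5.3015%.

-5.30%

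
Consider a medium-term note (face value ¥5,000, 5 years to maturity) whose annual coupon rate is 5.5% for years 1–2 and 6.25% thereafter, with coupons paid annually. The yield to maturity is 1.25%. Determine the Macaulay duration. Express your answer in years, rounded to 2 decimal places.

4.54 years

Periodic yield y = 0.0125. Discount each cash flow and weight by its year:
  t   CF        PV=CF/(1+0.0125)^t    t·PV
  1       275.00       271.6049       271.6049
  2       275.00       268.2518       536.5036
  3       312.50       301.0682       903.2047
  4       312.50       297.3513     1,189.4053
  5     5,312.50     4,992.5656    24,962.8282
  Σ                  6,130.8419    27,863.5468
Price P = Σ PV = 6,130.8419.
Macaulay duration = Σ(t·PV) / P = 27,863.5468 / 6,130.8419 = 4.54482 years.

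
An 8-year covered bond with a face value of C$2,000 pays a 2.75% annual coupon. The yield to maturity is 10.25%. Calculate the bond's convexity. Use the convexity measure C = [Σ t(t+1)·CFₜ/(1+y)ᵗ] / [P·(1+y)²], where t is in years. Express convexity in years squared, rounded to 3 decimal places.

With y = 0.1025:
  t   CF        PV=CF/(1+0.1025)^t    t·PV        t(t+1)·PV
  1        55.00        49.8866        49.8866          99.7732
  2        55.00        45.2486        90.4973         271.4918
  3        55.00        41.0418       123.1255         492.5022
  4        55.00        37.2262       148.9047         744.5233
  5        55.00        33.7652       168.8261       1,012.9569
  6        55.00        30.6261       183.7563       1,286.2944
  7        55.00        27.7787       194.4512       1,555.6093
  8     2,055.00       941.4192     7,531.3534      67,782.1808
  Σ                  1,206.9925     8,490.8012      73,245.3319
P = 1,206.9925.
Convexity = Σ t(t+1)·PV / [P·(1+y)²] = 73,245.3319 / (1,206.9925 × 1.215506) = 49.92501.

49.925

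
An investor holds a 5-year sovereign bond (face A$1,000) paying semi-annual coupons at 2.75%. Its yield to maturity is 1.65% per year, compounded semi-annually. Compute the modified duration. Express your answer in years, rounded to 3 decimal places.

Periodic yield y = 0.00825. First find Macaulay duration:
  t   CF        PV=CF/(1+0.00825)^t    t·PV
  1        13.75        13.6375        13.6375
  2        13.75        13.5259        27.0518
  3        13.75        13.4152        40.2457
  4        13.75        13.3055        53.2218
  5        13.75        13.1966        65.9829
  6        13.75        13.0886        78.5316
  7        13.75        12.9815        90.8705
  8        13.75        12.8753       103.0023
  9        13.75        12.7699       114.9294
  10    1,013.75       933.7886     9,337.8858
  Σ                  1,052.5846     9,925.3594
P = 1,052.5846; Macaulay duration = 9,925.3594 / 1,052.5846 = 9.42951 half-year periods = 4.71476 years.
Modified duration = D_Mac / (1 + y) = 4.71476 / 1.00825 = 4.67618 years.

4.676 years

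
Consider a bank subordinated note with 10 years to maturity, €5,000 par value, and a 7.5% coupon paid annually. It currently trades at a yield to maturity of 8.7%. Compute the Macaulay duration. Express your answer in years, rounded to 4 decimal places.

Periodic yield y = 0.087. Discount each cash flow and weight by its year:
  t   CF        PV=CF/(1+0.087)^t    t·PV
  1       375.00       344.9862       344.9862
  2       375.00       317.3746       634.7492
  3       375.00       291.9730       875.9189
  4       375.00       268.6044     1,074.4175
  5       375.00       247.1061     1,235.5307
  6       375.00       227.3286     1,363.9714
  7       375.00       209.1339     1,463.9374
  8       375.00       192.3955     1,539.1640
  9       375.00       176.9968     1,592.9710
  10    5,375.00     2,333.9042    23,339.0421
  Σ                  4,609.8033    33,464.6885
Price P = Σ PV = 4,609.8033.
Macaulay duration = Σ(t·PV) / P = 33,464.6885 / 4,609.8033 = 7.25946 years.

7.2595 years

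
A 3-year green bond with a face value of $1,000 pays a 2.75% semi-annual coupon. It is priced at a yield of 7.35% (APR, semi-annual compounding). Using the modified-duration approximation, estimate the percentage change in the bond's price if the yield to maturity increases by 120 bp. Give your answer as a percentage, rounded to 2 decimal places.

Periodic yield y = 0.03675. Modified duration first:
  t   CF        PV=CF/(1+0.03675)^t    t·PV
  1        13.75        13.2626        13.2626
  2        13.75        12.7925        25.5850
  3        13.75        12.3390        37.0171
  4        13.75        11.9016        47.6065
  5        13.75        11.4798        57.3988
  6     1,013.75       816.3692     4,898.2151
  Σ                    878.1447     5,079.0850
P = 878.1447; D_Mac = 5.78388 half-year periods = 2.89194 yrs; D_mod = 2.89194/(1+0.03675) = 2.78943 yrs.
ΔP/P ≈ -D_mod · Δy = -2.78943 × (+0.012) = -0.033473 = -3.3473%.

-3.35%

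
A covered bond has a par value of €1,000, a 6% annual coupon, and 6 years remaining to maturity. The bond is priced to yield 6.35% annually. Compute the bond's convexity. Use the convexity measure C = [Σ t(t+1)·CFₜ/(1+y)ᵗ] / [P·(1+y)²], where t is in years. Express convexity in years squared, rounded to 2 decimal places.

With y = 0.0635:
  t   CF        PV=CF/(1+0.0635)^t    t·PV        t(t+1)·PV
  1        60.00        56.4175        56.4175         112.8350
  2        60.00        53.0489       106.0978         318.2933
  3        60.00        49.8814       149.6442         598.5770
  4        60.00        46.9031       187.6123         938.0614
  5        60.00        44.1026       220.5128       1,323.0767
  6     1,060.00       732.6236     4,395.7416      30,770.1909
  Σ                    982.9770     5,116.0261      34,061.0343
P = 982.9770.
Convexity = Σ t(t+1)·PV / [P·(1+y)²] = 34,061.0343 / (982.9770 × 1.131032) = 30.63652.

30.64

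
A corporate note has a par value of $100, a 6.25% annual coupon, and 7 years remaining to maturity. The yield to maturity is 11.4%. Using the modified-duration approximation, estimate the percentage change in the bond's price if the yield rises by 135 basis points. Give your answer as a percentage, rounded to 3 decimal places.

-6.895%

Periodic yield y = 0.114. Modified duration first:
  t   CF        PV=CF/(1+0.114)^t    t·PV
  1         6.25         5.6104         5.6104
  2         6.25         5.0363        10.0726
  3         6.25         4.5209        13.5627
  4         6.25         4.0583        16.2330
  5         6.25         3.6430        18.2148
  6         6.25         3.2702        19.6210
  7       106.25        49.9037       349.3258
  Σ                     76.0426       432.6402
P = 76.0426; D_Mac = 5.68944 yrs; D_mod = 5.68944/(1+0.114) = 5.10722 yrs.
ΔP/P ≈ -D_mod · Δy = -5.10722 × (+0.0135) = -0.068947 = -6.8947%.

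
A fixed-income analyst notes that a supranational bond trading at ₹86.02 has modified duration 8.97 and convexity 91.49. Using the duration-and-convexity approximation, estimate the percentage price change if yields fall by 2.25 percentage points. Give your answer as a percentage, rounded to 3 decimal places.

Duration effect: -D_mod·Δy = -8.97 × (-0.0225) = +0.201825
Convexity effect: ½·C·(Δy)² = 0.5 × 91.49 × (-0.0225)² = +0.02315840625
ΔP/P ≈ +0.201825 + 0.02315840625 = +0.22498340625
= +22.498340625%.

+22.498%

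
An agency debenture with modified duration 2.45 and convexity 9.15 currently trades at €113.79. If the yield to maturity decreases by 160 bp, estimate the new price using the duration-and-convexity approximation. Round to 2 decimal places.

Duration effect: -D_mod·Δy = -2.45 × (-0.016) = +0.039200
Convexity effect: ½·C·(Δy)² = 0.5 × 9.15 × (-0.016)² = +0.0011712
ΔP/P ≈ +0.039200 + 0.0011712 = +0.0403712
New price ≈ 113.79 × (1 + 0.0403712) = 118.383838848.

€118.38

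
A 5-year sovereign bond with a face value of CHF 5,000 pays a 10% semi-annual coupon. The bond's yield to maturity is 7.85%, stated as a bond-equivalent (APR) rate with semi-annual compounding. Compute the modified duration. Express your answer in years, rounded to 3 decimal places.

3.944 years

Periodic yield y = 0.03925. First find Macaulay duration:
  t   CF        PV=CF/(1+0.03925)^t    t·PV
  1       250.00       240.5581       240.5581
  2       250.00       231.4728       462.9456
  3       250.00       222.7306       668.1918
  4       250.00       214.3186       857.2744
  5       250.00       206.2243     1,031.1215
  6       250.00       198.4357     1,190.6142
  7       250.00       190.9413     1,336.5888
  8       250.00       183.7299     1,469.8389
  9       250.00       176.7908     1,591.1174
  10    5,250.00     3,572.3909    35,723.9088
  Σ                  5,437.5929    44,572.1595
P = 5,437.5929; Macaulay duration = 44,572.1595 / 5,437.5929 = 8.19704 half-year periods = 4.09852 years.
Modified duration = D_Mac / (1 + y) = 4.09852 / 1.03925 = 3.94373 years.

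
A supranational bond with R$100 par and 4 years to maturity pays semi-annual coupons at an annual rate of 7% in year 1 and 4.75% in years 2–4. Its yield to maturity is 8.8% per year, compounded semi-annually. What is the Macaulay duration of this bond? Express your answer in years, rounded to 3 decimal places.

Periodic yield y = 0.044. Discount each cash flow and weight by its period:
  t   CF        PV=CF/(1+0.044)^t    t·PV
  1        3.500         3.3525         3.3525
  2        3.500         3.2112         6.4224
  3        2.375         2.0872         6.2616
  4        2.375         1.9992         7.9969
  5        2.375         1.9150         9.5748
  6        2.375         1.8343        11.0056
  7        2.375         1.7570        12.2987
  8      102.375        72.5421       580.3365
  Σ                     88.6983       637.2489
Price P = Σ PV = 88.6983.
Macaulay duration = Σ(t·PV) / P = 637.2489 / 88.6983 = 7.18445 half-year periods.
In years: 7.18445 / 2 = 3.59223 years.

3.592 years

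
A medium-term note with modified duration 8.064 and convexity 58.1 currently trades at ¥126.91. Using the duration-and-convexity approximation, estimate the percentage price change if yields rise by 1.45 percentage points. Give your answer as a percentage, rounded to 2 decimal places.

-11.08%

Duration effect: -D_mod·Δy = -8.064 × (+0.0145) = -0.116928
Convexity effect: ½·C·(Δy)² = 0.5 × 58.1 × (0.0145)² = +0.0061077625
ΔP/P ≈ -0.116928 + 0.0061077625 = -0.1108202375
= -11.08202375%.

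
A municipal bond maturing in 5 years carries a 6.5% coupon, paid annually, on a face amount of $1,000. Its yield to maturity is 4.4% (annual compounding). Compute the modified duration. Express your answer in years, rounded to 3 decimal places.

4.266 years

Periodic yield y = 0.044. First find Macaulay duration:
  t   CF        PV=CF/(1+0.044)^t    t·PV
  1        65.00        62.2605        62.2605
  2        65.00        59.6365       119.2731
  3        65.00        57.1231       171.3693
  4        65.00        54.7156       218.8625
  5     1,065.00       858.7112     4,293.5559
  Σ                  1,092.4470     4,865.3213
P = 1,092.4470; Macaulay duration = 4,865.3213 / 1,092.4470 = 4.45360 years.
Modified duration = D_Mac / (1 + y) = 4.45360 / 1.044 = 4.26590 years.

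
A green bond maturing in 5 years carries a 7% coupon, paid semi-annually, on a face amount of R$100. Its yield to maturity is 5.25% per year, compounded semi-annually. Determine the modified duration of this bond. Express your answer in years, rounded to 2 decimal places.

Periodic yield y = 0.02625. First find Macaulay duration:
  t   CF        PV=CF/(1+0.02625)^t    t·PV
  1         3.50         3.4105         3.4105
  2         3.50         3.3232         6.6465
  3         3.50         3.2382         9.7147
  4         3.50         3.1554        12.6216
  5         3.50         3.0747        15.3735
  6         3.50         2.9960        17.9763
  7         3.50         2.9194        20.4359
  8         3.50         2.8447        22.7579
  9         3.50         2.7720        24.9478
  10      103.50        79.8746       798.7459
  Σ                    107.6088       932.6306
P = 107.6088; Macaulay duration = 932.6306 / 107.6088 = 8.66686 half-year periods = 4.33343 years.
Modified duration = D_Mac / (1 + y) = 4.33343 / 1.02625 = 4.22259 years.

4.22 years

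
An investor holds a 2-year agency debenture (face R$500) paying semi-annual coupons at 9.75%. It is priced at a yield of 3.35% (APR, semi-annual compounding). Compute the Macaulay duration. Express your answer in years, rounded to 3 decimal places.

Periodic yield y = 0.01675. Discount each cash flow and weight by its period:
  t   CF        PV=CF/(1+0.01675)^t    t·PV
  1       24.375        23.9734        23.9734
  2       24.375        23.5785        47.1570
  3       24.375        23.1901        69.5702
  4      524.375       490.6652     1,962.6608
  Σ                    561.4072     2,103.3615
Price P = Σ PV = 561.4072.
Macaulay duration = Σ(t·PV) / P = 2,103.3615 / 561.4072 = 3.74659 half-year periods.
In years: 3.74659 / 2 = 1.87329 years.

1.873 years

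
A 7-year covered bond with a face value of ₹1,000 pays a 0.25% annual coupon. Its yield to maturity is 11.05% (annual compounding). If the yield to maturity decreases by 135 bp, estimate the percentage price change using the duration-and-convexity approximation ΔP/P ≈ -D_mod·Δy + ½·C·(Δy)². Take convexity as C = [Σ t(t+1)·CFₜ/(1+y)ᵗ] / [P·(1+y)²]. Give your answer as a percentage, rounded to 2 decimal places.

With y = 0.1105:
  t   CF        PV=CF/(1+0.1105)^t    t·PV        t(t+1)·PV
  1         2.50         2.2512         2.2512           4.5025
  2         2.50         2.0272         4.0545          12.1634
  3         2.50         1.8255         5.4765          21.9061
  4         2.50         1.6439         6.5755          32.8773
  5         2.50         1.4803         7.4015          44.4087
  6         2.50         1.3330         7.9980          55.9858
  7     1,002.50       481.3428     3,369.3993      26,955.1944
  Σ                    491.9039     3,403.1564      27,127.0382
P = 491.9039; D_Mac = 6.91834 yrs; D_mod = 6.22993 yrs; C = 44.71827.
Duration effect: -6.22993 × (-0.0135) = +0.084104
Convexity effect: 0.5 × 44.71827 × (-0.0135)² = +0.0040750
ΔP/P ≈ +0.084104 + 0.0040750 = +0.088179 = +8.8179%.

+8.82%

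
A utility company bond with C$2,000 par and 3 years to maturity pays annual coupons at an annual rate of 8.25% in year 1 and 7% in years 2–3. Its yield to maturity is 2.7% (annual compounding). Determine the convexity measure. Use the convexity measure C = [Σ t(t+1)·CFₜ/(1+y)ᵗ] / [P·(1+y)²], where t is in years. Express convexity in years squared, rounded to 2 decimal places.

10.37

With y = 0.027:
  t   CF        PV=CF/(1+0.027)^t    t·PV        t(t+1)·PV
  1       165.00       160.6621       160.6621         321.3242
  2       140.00       132.7355       265.4710         796.4131
  3     2,140.00     1,975.6156     5,926.8467      23,707.3870
  Σ                  2,269.0132     6,352.9799      24,825.1243
P = 2,269.0132.
Convexity = Σ t(t+1)·PV / [P·(1+y)²] = 24,825.1243 / (2,269.0132 × 1.054729) = 10.37322.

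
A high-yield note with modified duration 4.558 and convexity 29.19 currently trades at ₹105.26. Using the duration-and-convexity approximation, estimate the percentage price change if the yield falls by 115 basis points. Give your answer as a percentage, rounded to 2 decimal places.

+5.43%

Duration effect: -D_mod·Δy = -4.558 × (-0.0115) = +0.052417
Convexity effect: ½·C·(Δy)² = 0.5 × 29.19 × (-0.0115)² = +0.00193018875
ΔP/P ≈ +0.052417 + 0.00193018875 = +0.05434718875
= +5.434718875%.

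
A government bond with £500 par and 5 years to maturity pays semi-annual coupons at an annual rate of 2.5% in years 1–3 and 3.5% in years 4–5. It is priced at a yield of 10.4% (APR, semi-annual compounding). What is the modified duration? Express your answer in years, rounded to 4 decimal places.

Periodic yield y = 0.052. First find Macaulay duration:
  t   CF        PV=CF/(1+0.052)^t    t·PV
  1         6.25         5.9411         5.9411
  2         6.25         5.6474        11.2948
  3         6.25         5.3683        16.1048
  4         6.25         5.1029        20.4116
  5         6.25         4.8507        24.2533
  6         6.25         4.6109        27.6654
  7         8.75         6.1362        42.9532
  8         8.75         5.8329        46.6629
  9         8.75         5.5446        49.9010
  10      508.75       306.4411     3,064.4111
  Σ                    355.4759     3,309.5992
P = 355.4759; Macaulay duration = 3,309.5992 / 355.4759 = 9.31033 half-year periods = 4.65517 years.
Modified duration = D_Mac / (1 + y) = 4.65517 / 1.052 = 4.42506 years.

4.4251 years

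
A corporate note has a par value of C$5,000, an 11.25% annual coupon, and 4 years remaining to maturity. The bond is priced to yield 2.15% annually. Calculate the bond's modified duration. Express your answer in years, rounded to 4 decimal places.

3.4417 years

Periodic yield y = 0.0215. First find Macaulay duration:
  t   CF        PV=CF/(1+0.0215)^t    t·PV
  1       562.50       550.6608       550.6608
  2       562.50       539.0708     1,078.1415
  3       562.50       527.7247     1,583.1741
  4     5,562.50     5,108.7722    20,435.0889
  Σ                  6,726.2285    23,647.0653
P = 6,726.2285; Macaulay duration = 23,647.0653 / 6,726.2285 = 3.51565 years.
Modified duration = D_Mac / (1 + y) = 3.51565 / 1.0215 = 3.44165 years.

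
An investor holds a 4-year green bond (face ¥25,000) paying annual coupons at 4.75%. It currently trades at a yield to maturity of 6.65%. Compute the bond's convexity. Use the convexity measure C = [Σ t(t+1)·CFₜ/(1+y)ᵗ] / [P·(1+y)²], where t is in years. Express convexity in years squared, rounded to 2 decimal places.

15.99

With y = 0.0665:
  t   CF        PV=CF/(1+0.0665)^t    t·PV        t(t+1)·PV
  1     1,187.50     1,113.4552     1,113.4552       2,226.9105
  2     1,187.50     1,044.0274     2,088.0548       6,264.1644
  3     1,187.50       978.9286     2,936.7859      11,747.1438
  4    26,187.50    20,241.8686    80,967.4744     404,837.3719
  Σ                 23,378.2799    87,105.7704     425,075.5905
P = 23,378.2799.
Convexity = Σ t(t+1)·PV / [P·(1+y)²] = 425,075.5905 / (23,378.2799 × 1.137422) = 15.98571.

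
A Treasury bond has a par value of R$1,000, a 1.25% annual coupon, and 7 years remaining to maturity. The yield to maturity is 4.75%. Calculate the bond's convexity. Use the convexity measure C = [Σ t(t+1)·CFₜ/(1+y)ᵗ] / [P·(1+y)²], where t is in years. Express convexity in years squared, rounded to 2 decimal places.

48.22

With y = 0.0475:
  t   CF        PV=CF/(1+0.0475)^t    t·PV        t(t+1)·PV
  1        12.50        11.9332        11.9332          23.8663
  2        12.50        11.3921        22.7841          68.3523
  3        12.50        10.8755        32.6264         130.5056
  4        12.50        10.3823        41.5292         207.6461
  5        12.50         9.9115        49.5576         297.3453
  6        12.50         9.4621        56.7724         397.4066
  7     1,012.50       731.6726     5,121.7084      40,973.6674
  Σ                    795.6292     5,336.9113      42,098.7897
P = 795.6292.
Convexity = Σ t(t+1)·PV / [P·(1+y)²] = 42,098.7897 / (795.6292 × 1.097256) = 48.22262.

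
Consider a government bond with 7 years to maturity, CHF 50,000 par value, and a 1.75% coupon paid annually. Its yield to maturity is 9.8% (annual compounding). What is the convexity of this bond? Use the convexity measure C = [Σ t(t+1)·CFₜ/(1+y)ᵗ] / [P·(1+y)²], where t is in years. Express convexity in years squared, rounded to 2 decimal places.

42.30

With y = 0.098:
  t   CF        PV=CF/(1+0.098)^t    t·PV        t(t+1)·PV
  1       875.00       796.9035       796.9035       1,593.8069
  2       875.00       725.7773     1,451.5546       4,354.6637
  3       875.00       660.9994     1,982.9981       7,931.9922
  4       875.00       602.0031     2,408.0122      12,040.0610
  5       875.00       548.2724     2,741.3618      16,448.1708
  6       875.00       499.3373     2,996.0238      20,972.1668
  7    50,875.00    26,441.6189   185,091.3323   1,480,730.6582
  Σ                 30,274.9117   197,468.1862   1,544,071.5196
P = 30,274.9117.
Convexity = Σ t(t+1)·PV / [P·(1+y)²] = 1,544,071.5196 / (30,274.9117 × 1.205604) = 42.30385.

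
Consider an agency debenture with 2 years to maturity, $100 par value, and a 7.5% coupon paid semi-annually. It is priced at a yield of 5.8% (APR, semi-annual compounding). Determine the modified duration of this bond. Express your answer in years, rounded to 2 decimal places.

1.84 years

Periodic yield y = 0.029. First find Macaulay duration:
  t   CF        PV=CF/(1+0.029)^t    t·PV
  1         3.75         3.6443         3.6443
  2         3.75         3.5416         7.0832
  3         3.75         3.4418        10.3254
  4       103.75        92.5394       370.1575
  Σ                    103.1671       391.2105
P = 103.1671; Macaulay duration = 391.2105 / 103.1671 = 3.79201 half-year periods = 1.89600 years.
Modified duration = D_Mac / (1 + y) = 1.89600 / 1.029 = 1.84257 years.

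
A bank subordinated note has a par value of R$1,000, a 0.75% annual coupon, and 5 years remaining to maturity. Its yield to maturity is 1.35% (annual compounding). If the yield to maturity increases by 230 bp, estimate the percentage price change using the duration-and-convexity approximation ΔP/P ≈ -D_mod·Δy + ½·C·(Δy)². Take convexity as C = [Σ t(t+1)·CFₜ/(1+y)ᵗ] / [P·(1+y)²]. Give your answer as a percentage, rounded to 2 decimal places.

With y = 0.0135:
  t   CF        PV=CF/(1+0.0135)^t    t·PV        t(t+1)·PV
  1         7.50         7.4001         7.4001          14.8002
  2         7.50         7.3015        14.6031          43.8092
  3         7.50         7.2043        21.6128          86.4512
  4         7.50         7.1083        28.4332         142.1662
  5     1,007.50       942.1635     4,710.8177      28,264.9059
  Σ                    971.1777     4,782.8669      28,552.1327
P = 971.1777; D_Mac = 4.92481 yrs; D_mod = 4.85921 yrs; C = 28.62150.
Duration effect: -4.85921 × (+0.023) = -0.111762
Convexity effect: 0.5 × 28.62150 × (0.023)² = +0.0075704
ΔP/P ≈ -0.111762 + 0.0075704 = -0.104191 = -10.4191%.

-10.42%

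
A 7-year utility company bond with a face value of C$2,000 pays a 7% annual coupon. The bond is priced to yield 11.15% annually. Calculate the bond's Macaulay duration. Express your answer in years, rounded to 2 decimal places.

Periodic yield y = 0.1115. Discount each cash flow and weight by its year:
  t   CF        PV=CF/(1+0.1115)^t    t·PV
  1       140.00       125.9559       125.9559
  2       140.00       113.3207       226.6413
  3       140.00       101.9529       305.8587
  4       140.00        91.7255       366.9021
  5       140.00        82.5241       412.6204
  6       140.00        74.2457       445.4741
  7     2,140.00     1,021.0512     7,147.3581
  Σ                  1,610.7759     9,030.8107
Price P = Σ PV = 1,610.7759.
Macaulay duration = Σ(t·PV) / P = 9,030.8107 / 1,610.7759 = 5.60650 years.

5.61 years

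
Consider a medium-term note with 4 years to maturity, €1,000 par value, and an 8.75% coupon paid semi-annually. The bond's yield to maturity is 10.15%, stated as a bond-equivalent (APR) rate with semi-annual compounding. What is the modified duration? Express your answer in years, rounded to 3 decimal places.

3.279 years

Periodic yield y = 0.05075. First find Macaulay duration:
  t   CF        PV=CF/(1+0.05075)^t    t·PV
  1        43.75        41.6369        41.6369
  2        43.75        39.6259        79.2518
  3        43.75        37.7120       113.1361
  4        43.75        35.8906       143.5623
  5        43.75        34.1571       170.7855
  6        43.75        32.5074       195.0441
  7        43.75        30.9373       216.5610
  8     1,043.75       702.4272     5,619.4173
  Σ                    954.8944     6,579.3952
P = 954.8944; Macaulay duration = 6,579.3952 / 954.8944 = 6.89018 half-year periods = 3.44509 years.
Modified duration = D_Mac / (1 + y) = 3.44509 / 1.05075 = 3.27870 years.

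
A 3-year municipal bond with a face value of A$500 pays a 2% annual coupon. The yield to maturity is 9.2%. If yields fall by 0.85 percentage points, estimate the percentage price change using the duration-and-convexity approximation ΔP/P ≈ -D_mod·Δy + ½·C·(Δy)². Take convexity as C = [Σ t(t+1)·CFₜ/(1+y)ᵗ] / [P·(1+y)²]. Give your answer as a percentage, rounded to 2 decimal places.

With y = 0.092:
  t   CF        PV=CF/(1+0.092)^t    t·PV        t(t+1)·PV
  1        10.00         9.1575         9.1575          18.3150
  2        10.00         8.3860        16.7720          50.3160
  3       510.00       391.6537     1,174.9612       4,699.8447
  Σ                    409.1972     1,200.8907       4,768.4757
P = 409.1972; D_Mac = 2.93475 yrs; D_mod = 2.68750 yrs; C = 9.77241.
Duration effect: -2.68750 × (-0.0085) = +0.022844
Convexity effect: 0.5 × 9.77241 × (-0.0085)² = +0.0003530
ΔP/P ≈ +0.022844 + 0.0003530 = +0.023197 = +2.3197%.

+2.32%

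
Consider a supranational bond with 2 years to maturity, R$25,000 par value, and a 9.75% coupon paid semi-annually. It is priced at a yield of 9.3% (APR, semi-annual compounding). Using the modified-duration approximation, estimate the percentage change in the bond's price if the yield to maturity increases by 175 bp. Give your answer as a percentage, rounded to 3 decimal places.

Periodic yield y = 0.0465. Modified duration first:
  t   CF        PV=CF/(1+0.0465)^t    t·PV
  1     1,218.75     1,164.5963     1,164.5963
  2     1,218.75     1,112.8488     2,225.6976
  3     1,218.75     1,063.4007     3,190.2020
  4    26,218.75    21,860.2463    87,440.9854
  Σ                 25,201.0921    94,021.4813
P = 25,201.0921; D_Mac = 3.73085 half-year periods = 1.86542 yrs; D_mod = 1.86542/(1+0.0465) = 1.78254 yrs.
ΔP/P ≈ -D_mod · Δy = -1.78254 × (+0.0175) = -0.031194 = -3.1194%.

-3.119%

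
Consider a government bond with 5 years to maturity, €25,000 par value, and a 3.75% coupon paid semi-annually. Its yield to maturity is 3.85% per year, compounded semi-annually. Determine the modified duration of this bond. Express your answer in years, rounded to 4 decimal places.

4.5175 years

Periodic yield y = 0.01925. First find Macaulay duration:
  t   CF        PV=CF/(1+0.01925)^t    t·PV
  1       468.75       459.8970       459.8970
  2       468.75       451.2112       902.4223
  3       468.75       442.6894     1,328.0682
  4       468.75       434.3286     1,737.3143
  5       468.75       426.1257     2,130.6283
  6       468.75       418.0777     2,508.4660
  7       468.75       410.1817     2,871.2716
  8       468.75       402.4348     3,219.4783
  9       468.75       394.8342     3,553.5081
  10   25,468.75    21,047.4957   210,474.9569
  Σ                 24,887.2758   229,186.0109
P = 24,887.2758; Macaulay duration = 229,186.0109 / 24,887.2758 = 9.20896 half-year periods = 4.60448 years.
Modified duration = D_Mac / (1 + y) = 4.60448 / 1.01925 = 4.51752 years.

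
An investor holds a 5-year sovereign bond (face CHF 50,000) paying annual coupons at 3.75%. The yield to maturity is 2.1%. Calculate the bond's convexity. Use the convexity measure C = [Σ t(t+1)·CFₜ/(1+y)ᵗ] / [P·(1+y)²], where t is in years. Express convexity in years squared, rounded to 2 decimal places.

With y = 0.021:
  t   CF        PV=CF/(1+0.021)^t    t·PV        t(t+1)·PV
  1     1,875.00     1,836.4349     1,836.4349       3,672.8697
  2     1,875.00     1,798.6629     3,597.3259      10,791.9777
  3     1,875.00     1,761.6679     5,285.0038      21,140.0150
  4     1,875.00     1,725.4338     6,901.7352      34,508.6762
  5    51,875.00    46,755.1440   233,775.7202   1,402,654.3212
  Σ                 53,877.3436   251,396.2200   1,472,767.8599
P = 53,877.3436.
Convexity = Σ t(t+1)·PV / [P·(1+y)²] = 1,472,767.8599 / (53,877.3436 × 1.042441) = 26.22265.

26.22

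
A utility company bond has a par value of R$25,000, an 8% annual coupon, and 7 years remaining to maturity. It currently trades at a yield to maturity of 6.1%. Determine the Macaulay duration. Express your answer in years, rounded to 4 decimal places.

Periodic yield y = 0.061. Discount each cash flow and weight by its year:
  t   CF        PV=CF/(1+0.061)^t    t·PV
  1     2,000.00     1,885.0141     1,885.0141
  2     2,000.00     1,776.6391     3,553.2783
  3     2,000.00     1,674.4950     5,023.4849
  4     2,000.00     1,578.2233     6,312.8933
  5     2,000.00     1,487.4866     7,437.4332
  6     2,000.00     1,401.9667     8,411.8001
  7    27,000.00    17,838.4073   124,868.8514
  Σ                 27,642.2322   157,492.7554
Price P = Σ PV = 27,642.2322.
Macaulay duration = Σ(t·PV) / P = 157,492.7554 / 27,642.2322 = 5.69754 years.

5.6975 years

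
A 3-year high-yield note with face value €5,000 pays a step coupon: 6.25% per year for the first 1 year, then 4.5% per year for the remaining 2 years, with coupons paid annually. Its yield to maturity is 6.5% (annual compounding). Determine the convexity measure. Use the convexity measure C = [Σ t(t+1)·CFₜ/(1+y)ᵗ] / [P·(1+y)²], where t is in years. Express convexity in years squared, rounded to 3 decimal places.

With y = 0.065:
  t   CF        PV=CF/(1+0.065)^t    t·PV        t(t+1)·PV
  1       312.50       293.4272       293.4272         586.8545
  2       225.00       198.3733       396.7467       1,190.2400
  3     5,225.00     4,325.5115    12,976.5345      51,906.1381
  Σ                  4,817.3121    13,666.7084      53,683.2325
P = 4,817.3121.
Convexity = Σ t(t+1)·PV / [P·(1+y)²] = 53,683.2325 / (4,817.3121 × 1.134225) = 9.82505.

9.825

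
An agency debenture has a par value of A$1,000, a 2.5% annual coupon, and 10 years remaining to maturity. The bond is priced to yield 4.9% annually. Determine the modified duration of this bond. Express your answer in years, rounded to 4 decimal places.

8.4210 years

Periodic yield y = 0.049. First find Macaulay duration:
  t   CF        PV=CF/(1+0.049)^t    t·PV
  1        25.00        23.8322        23.8322
  2        25.00        22.7190        45.4380
  3        25.00        21.6578        64.9733
  4        25.00        20.6461        82.5844
  5        25.00        19.6817        98.4085
  6        25.00        18.7623       112.5741
  7        25.00        17.8859       125.2015
  8        25.00        17.0505       136.4037
  9        25.00        16.2540       146.2861
  10    1,025.00       635.2856     6,352.8556
  Σ                    813.7751     7,188.5574
P = 813.7751; Macaulay duration = 7,188.5574 / 813.7751 = 8.83359 years.
Modified duration = D_Mac / (1 + y) = 8.83359 / 1.049 = 8.42097 years.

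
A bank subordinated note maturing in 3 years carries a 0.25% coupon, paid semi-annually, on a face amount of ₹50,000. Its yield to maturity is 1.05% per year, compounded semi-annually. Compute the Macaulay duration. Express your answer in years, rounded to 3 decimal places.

2.991 years

Periodic yield y = 0.00525. Discount each cash flow and weight by its period:
  t   CF        PV=CF/(1+0.00525)^t    t·PV
  1        62.50        62.1736        62.1736
  2        62.50        61.8489       123.6978
  3        62.50        61.5259       184.5776
  4        62.50        61.2045       244.8182
  5        62.50        60.8849       304.4245
  6    50,062.50    48,514.1071   291,084.6427
  Σ                 48,821.7449   292,004.3344
Price P = Σ PV = 48,821.7449.
Macaulay duration = Σ(t·PV) / P = 292,004.3344 / 48,821.7449 = 5.98103 half-year periods.
In years: 5.98103 / 2 = 2.99052 years.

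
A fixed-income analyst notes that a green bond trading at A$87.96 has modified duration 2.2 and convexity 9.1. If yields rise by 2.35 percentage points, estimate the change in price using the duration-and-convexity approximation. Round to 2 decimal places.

-A$4.33

Duration effect: -D_mod·Δy = -2.2 × (+0.0235) = -0.051700
Convexity effect: ½·C·(Δy)² = 0.5 × 9.1 × (0.0235)² = +0.0025127375
ΔP/P ≈ -0.051700 + 0.0025127375 = -0.0491872625
ΔP ≈ 87.96 × (-0.0491872625) = -4.3265116095.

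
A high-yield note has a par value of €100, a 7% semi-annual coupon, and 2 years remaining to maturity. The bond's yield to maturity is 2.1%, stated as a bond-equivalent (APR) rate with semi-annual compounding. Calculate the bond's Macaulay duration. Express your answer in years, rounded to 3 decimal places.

1.906 years

Periodic yield y = 0.0105. Discount each cash flow and weight by its period:
  t   CF        PV=CF/(1+0.0105)^t    t·PV
  1         3.50         3.4636         3.4636
  2         3.50         3.4276         6.8553
  3         3.50         3.3920        10.1761
  4       103.50        99.2648       397.0590
  Σ                    109.5481       417.5540
Price P = Σ PV = 109.5481.
Macaulay duration = Σ(t·PV) / P = 417.5540 / 109.5481 = 3.81161 half-year periods.
In years: 3.81161 / 2 = 1.90580 years.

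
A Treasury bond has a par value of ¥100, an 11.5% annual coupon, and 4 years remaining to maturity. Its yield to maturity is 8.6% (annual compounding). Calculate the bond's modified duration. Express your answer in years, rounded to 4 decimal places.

Periodic yield y = 0.086. First find Macaulay duration:
  t   CF        PV=CF/(1+0.086)^t    t·PV
  1        11.50        10.5893        10.5893
  2        11.50         9.7508        19.5015
  3        11.50         8.9786        26.9358
  4       111.50        80.1596       320.6384
  Σ                    109.4783       377.6650
P = 109.4783; Macaulay duration = 377.6650 / 109.4783 = 3.44968 years.
Modified duration = D_Mac / (1 + y) = 3.44968 / 1.086 = 3.17650 years.

3.1765 years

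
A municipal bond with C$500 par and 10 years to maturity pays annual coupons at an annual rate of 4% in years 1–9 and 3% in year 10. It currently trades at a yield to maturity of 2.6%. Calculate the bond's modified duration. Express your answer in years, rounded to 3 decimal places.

Periodic yield y = 0.026. First find Macaulay duration:
  t   CF        PV=CF/(1+0.026)^t    t·PV
  1        20.00        19.4932        19.4932
  2        20.00        18.9992        37.9984
  3        20.00        18.5177        55.5532
  4        20.00        18.0485        72.1939
  5        20.00        17.5911        87.9555
  6        20.00        17.1453       102.8720
  7        20.00        16.7108       116.9759
  8        20.00        16.2874       130.2990
  9        20.00        15.8746       142.8717
  10      515.00       398.4131     3,984.1311
  Σ                    557.0810     4,750.3440
P = 557.0810; Macaulay duration = 4,750.3440 / 557.0810 = 8.52721 years.
Modified duration = D_Mac / (1 + y) = 8.52721 / 1.026 = 8.31112 years.

8.311 years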